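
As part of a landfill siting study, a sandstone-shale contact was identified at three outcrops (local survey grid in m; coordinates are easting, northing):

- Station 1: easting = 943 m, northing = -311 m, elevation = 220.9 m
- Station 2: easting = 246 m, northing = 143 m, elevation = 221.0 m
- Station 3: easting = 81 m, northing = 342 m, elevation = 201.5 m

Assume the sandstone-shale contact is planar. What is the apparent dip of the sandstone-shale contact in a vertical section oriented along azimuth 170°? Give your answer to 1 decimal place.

Two edge vectors: Station 1→Station 2 = (-697, 454, 0.1), Station 1→Station 3 = (-862, 653, -19.4).
Normal n = (Station 1→Station 2) × (Station 1→Station 3) = (-8872.9, -13608, -63793).
So ∂z/∂easting = −n_x/n_z = −0.13909 and ∂z/∂northing = −n_y/n_z = −0.21331.
Unit vector along 170° is (sin 170°, cos 170°) = (0.1736, -0.9848).
Slope in that direction = a·(0.1736) + b·(-0.9848) = 0.18592.
Apparent dip = arctan|0.18592| = 10.5° (true dip is 14.3°, so apparent ≤ true as expected).

10.5°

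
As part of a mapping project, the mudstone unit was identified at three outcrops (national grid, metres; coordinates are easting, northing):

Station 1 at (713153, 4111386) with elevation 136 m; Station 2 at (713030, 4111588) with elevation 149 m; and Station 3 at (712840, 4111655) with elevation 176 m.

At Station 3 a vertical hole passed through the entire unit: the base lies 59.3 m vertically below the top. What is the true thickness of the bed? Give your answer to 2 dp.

Let the plane be z = a·easting + b·northing + c.
Station 2−Station 1: −123a + 202b = 13;  Station 3−Station 1: −313a + 269b = 40.
Solving gives a = −0.15206, b = −0.02824.
|∇z| = √(a²+b²) = 0.15466, so dip δ = arctan(0.15466) = 8.79°.
True thickness = vertical thickness × cos δ = 59.3 × cos 8.79° = 58.60 m.

58.60 m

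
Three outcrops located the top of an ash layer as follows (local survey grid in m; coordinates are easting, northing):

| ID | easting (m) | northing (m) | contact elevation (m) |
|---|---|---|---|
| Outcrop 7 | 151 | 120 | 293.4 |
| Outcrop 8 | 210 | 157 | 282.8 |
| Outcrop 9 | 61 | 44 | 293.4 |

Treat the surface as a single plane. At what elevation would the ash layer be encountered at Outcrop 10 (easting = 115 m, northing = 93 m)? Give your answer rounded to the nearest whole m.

296 m

Two edge vectors: Outcrop 7→Outcrop 8 = (59, 37, -10.6), Outcrop 7→Outcrop 9 = (-90, -76, 0).
Normal n = (Outcrop 7→Outcrop 8) × (Outcrop 7→Outcrop 9) = (-805.6, 954, -1154).
So ∂z/∂easting = −n_x/n_z = −0.69809 and ∂z/∂northing = −n_y/n_z = 0.82669.
Intercept c from Outcrop 7: 293.4 + 105.41 − 99.20 = 299.61.
At (115, 93): z = −80.3 + 76.9 + 299.61 = 296.2 m.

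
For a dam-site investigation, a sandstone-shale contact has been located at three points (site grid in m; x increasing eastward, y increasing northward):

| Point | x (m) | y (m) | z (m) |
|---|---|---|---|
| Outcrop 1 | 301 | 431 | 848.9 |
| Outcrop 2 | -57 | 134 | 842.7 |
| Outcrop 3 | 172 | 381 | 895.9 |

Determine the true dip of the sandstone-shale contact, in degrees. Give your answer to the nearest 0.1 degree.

48.0°

Two edge vectors: Outcrop 1→Outcrop 2 = (-358, -297, -6.2), Outcrop 1→Outcrop 3 = (-129, -50, 47).
Normal n = (Outcrop 1→Outcrop 2) × (Outcrop 1→Outcrop 3) = (-14269, 17625.8, -20413).
So ∂z/∂x = −n_x/n_z = −0.69902 and ∂z/∂y = −n_y/n_z = 0.86346.
Gradient magnitude |∇z| = √(a² + b²) = √(0.48862 + 0.74556) = 1.11094.
True dip = arctan(1.11094) = 48.0°, dipping toward SE (azimuth ≈ 141°).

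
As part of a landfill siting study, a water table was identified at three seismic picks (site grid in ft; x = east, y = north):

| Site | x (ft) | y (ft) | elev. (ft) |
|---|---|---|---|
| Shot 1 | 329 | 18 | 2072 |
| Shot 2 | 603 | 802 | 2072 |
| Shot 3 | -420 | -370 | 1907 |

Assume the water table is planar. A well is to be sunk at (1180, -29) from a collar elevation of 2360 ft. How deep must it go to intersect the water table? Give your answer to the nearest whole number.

55 ft

Let the plane be z = a·x + b·y + c.
Shot 2−Shot 1: 274a + 784b = 0;  Shot 3−Shot 1: −749a − 388b = −165.
Solving gives a = 0.26899, b = −0.09401.
Then c = 2072 − a·329 − b·18 = 1985.19.
At (1180, -29): z_contact = 317.4 + 2.7 + 1985.19 = 2305.3 ft.
Depth below ground = 2360 − 2305.3 = 55 ft.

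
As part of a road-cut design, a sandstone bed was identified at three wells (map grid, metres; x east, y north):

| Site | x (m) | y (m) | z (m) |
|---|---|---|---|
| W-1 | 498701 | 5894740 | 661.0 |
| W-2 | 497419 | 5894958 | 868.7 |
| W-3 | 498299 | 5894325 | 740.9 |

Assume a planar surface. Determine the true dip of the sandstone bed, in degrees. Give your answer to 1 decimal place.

9.6°

Two edge vectors: W-1→W-2 = (-1282, 218, 207.7), W-1→W-3 = (-402, -415, 79.9).
Normal n = (W-1→W-2) × (W-1→W-3) = (103613.7, 18936.4, 619666).
So ∂z/∂x = −n_x/n_z = −0.16721 and ∂z/∂y = −n_y/n_z = −0.03056.
Gradient magnitude |∇z| = √(a² + b²) = √(0.02796 + 0.00093) = 0.16998.
True dip = arctan(0.16998) = 9.6°, dipping toward E (azimuth ≈ 080°).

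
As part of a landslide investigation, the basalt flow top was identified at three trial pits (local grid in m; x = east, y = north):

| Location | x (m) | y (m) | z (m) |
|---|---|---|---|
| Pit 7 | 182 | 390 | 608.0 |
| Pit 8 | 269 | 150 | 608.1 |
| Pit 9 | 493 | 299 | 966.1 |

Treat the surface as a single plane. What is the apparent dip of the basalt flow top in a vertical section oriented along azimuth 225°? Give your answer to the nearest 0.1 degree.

Let the plane be z = a·x + b·y + c.
Pit 8−Pit 7: 87a − 240b = 0.1;  Pit 9−Pit 7: 311a − 91b = 358.1.
Solving gives a = 1.28794, b = 0.46646.
Unit vector along 225° is (sin 225°, cos 225°) = (-0.7071, -0.7071).
Slope in that direction = a·(-0.7071) + b·(-0.7071) = −1.24054.
Apparent dip = arctan|1.24054| = 51.1° (true dip is 53.9°, so apparent ≤ true as expected).

51.1°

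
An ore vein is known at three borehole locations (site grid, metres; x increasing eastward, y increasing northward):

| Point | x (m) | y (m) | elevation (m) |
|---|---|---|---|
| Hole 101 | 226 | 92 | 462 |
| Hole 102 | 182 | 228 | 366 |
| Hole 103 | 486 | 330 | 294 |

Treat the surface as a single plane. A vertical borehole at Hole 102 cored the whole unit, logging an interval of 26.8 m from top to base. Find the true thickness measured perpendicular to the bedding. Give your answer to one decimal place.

Let the plane be z = a·x + b·y + c.
Hole 102−Hole 101: −44a + 136b = −96;  Hole 103−Hole 101: 260a + 238b = −168.
Solving gives a = 0.00000, b = −0.70588.
|∇z| = √(a²+b²) = 0.70588, so dip δ = arctan(0.70588) = 35.22°.
True thickness = vertical thickness × cos δ = 26.8 × cos 35.22° = 21.9 m.

21.9 m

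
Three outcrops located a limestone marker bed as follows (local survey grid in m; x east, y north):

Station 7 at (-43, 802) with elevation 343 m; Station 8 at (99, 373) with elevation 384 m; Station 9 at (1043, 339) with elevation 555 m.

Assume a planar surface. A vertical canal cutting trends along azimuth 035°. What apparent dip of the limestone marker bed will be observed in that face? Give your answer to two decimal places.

4.21°

Let the plane be z = a·x + b·y + c.
Station 8−Station 7: 142a − 429b = 41;  Station 9−Station 7: 1086a − 463b = 212.
Solving gives a = 0.17985, b = −0.03604.
Unit vector along 035° is (sin 35°, cos 35°) = (0.5736, 0.8192).
Slope in that direction = a·(0.5736) + b·(0.8192) = 0.07363.
Apparent dip = arctan|0.07363| = 4.21° (true dip is 10.4°, so apparent ≤ true as expected).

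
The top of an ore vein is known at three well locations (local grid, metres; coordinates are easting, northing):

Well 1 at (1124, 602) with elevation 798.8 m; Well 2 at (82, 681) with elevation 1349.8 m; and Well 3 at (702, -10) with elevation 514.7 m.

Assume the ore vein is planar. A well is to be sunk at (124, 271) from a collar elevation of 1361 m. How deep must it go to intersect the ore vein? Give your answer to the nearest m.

354 m

Two edge vectors: Well 1→Well 2 = (-1042, 79, 551), Well 1→Well 3 = (-422, -612, -284.1).
Normal n = (Well 1→Well 2) × (Well 1→Well 3) = (314768.1, -528554.2, 671042).
So ∂z/∂easting = −n_x/n_z = −0.46907 and ∂z/∂northing = −n_y/n_z = 0.78766.
Intercept c from Well 1: 798.8 + 527.24 − 474.17 = 851.87.
At (124, 271): z_contact = −58.2 + 213.5 + 851.87 = 1007.2 m.
Depth below ground = 1361 − 1007.2 = 354 m.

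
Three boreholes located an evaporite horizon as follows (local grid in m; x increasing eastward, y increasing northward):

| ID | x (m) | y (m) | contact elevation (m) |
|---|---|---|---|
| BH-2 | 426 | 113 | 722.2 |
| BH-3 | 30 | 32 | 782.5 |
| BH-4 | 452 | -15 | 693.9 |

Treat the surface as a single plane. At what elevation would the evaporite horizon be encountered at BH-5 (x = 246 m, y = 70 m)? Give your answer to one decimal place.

748.5 m

Let the plane be z = a·x + b·y + c.
BH-3−BH-2: −396a − 81b = 60.3;  BH-4−BH-2: 26a − 128b = −28.3.
Solving gives a = −0.18962, b = 0.18258.
Then c = 722.2 − a·426 − b·113 = 782.35.
At (246, 70): z = −46.6 + 12.8 + 782.35 = 748.5 m.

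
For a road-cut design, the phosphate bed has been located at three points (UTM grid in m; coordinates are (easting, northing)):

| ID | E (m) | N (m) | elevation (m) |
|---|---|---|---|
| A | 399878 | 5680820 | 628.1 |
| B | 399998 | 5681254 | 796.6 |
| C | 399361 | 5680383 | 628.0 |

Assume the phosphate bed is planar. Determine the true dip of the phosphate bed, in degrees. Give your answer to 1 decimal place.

33.6°

Two edge vectors: A→B = (120, 434, 168.5), A→C = (-517, -437, -0.1).
Normal n = (A→B) × (A→C) = (73591.1, -87102.5, 171938).
So ∂z/∂E = −n_x/n_z = −0.42801 and ∂z/∂N = −n_y/n_z = 0.50659.
Gradient magnitude |∇z| = √(a² + b²) = √(0.18319 + 0.25664) = 0.66320.
True dip = arctan(0.66320) = 33.6°, dipping toward SE (azimuth ≈ 140°).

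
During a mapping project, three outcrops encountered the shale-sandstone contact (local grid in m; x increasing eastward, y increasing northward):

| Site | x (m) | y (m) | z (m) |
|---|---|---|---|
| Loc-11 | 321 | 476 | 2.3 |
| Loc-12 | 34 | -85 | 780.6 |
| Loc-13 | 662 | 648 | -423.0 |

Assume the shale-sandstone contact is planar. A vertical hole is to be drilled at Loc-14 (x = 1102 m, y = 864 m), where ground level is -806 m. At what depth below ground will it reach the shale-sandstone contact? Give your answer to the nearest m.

160 m

Two edge vectors: Loc-11→Loc-12 = (-287, -561, 778.3), Loc-11→Loc-13 = (341, 172, -425.3).
Normal n = (Loc-11→Loc-12) × (Loc-11→Loc-13) = (104725.7, 143339.2, 141937).
So ∂z/∂x = −n_x/n_z = −0.73783 and ∂z/∂y = −n_y/n_z = −1.00988.
Intercept c from Loc-11: 2.3 + 236.84 + 480.70 = 719.85.
At (1102, 864): z_contact = −813.1 − 872.5 + 719.85 = -965.8 m.
Depth below ground = -806 − (-965.8) = 160 m.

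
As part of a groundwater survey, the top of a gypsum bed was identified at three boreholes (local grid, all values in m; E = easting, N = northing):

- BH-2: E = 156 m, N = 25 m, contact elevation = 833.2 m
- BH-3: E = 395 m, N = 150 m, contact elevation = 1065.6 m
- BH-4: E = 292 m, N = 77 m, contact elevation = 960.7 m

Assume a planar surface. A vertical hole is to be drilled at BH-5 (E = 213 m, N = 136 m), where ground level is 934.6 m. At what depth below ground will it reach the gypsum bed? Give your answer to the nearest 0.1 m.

Two edge vectors: BH-2→BH-3 = (239, 125, 232.4), BH-2→BH-4 = (136, 52, 127.5).
Normal n = (BH-2→BH-3) × (BH-2→BH-4) = (3852.7, 1133.9, -4572).
So ∂z/∂E = −n_x/n_z = 0.84267 and ∂z/∂N = −n_y/n_z = 0.24801.
Intercept c from BH-2: 833.2 − 131.46 − 6.20 = 695.54.
At (213, 136): z_contact = 179.49 + 33.73 + 695.54 = 908.76 m.
Depth below ground = 934.6 − 908.76 = 25.8 m.

25.8 m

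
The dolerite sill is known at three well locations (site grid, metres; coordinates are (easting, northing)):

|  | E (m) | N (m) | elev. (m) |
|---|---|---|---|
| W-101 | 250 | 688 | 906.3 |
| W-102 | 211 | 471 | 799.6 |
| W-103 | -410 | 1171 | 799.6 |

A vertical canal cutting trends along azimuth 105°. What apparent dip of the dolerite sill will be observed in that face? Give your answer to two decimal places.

18.75°

Two edge vectors: W-101→W-102 = (-39, -217, -106.7), W-101→W-103 = (-660, 483, -106.7).
Normal n = (W-101→W-102) × (W-101→W-103) = (74690, 66260.7, -162057).
So ∂z/∂E = −n_x/n_z = 0.46089 and ∂z/∂N = −n_y/n_z = 0.40887.
Unit vector along 105° is (sin 105°, cos 105°) = (0.9659, -0.2588).
Slope in that direction = a·(0.9659) + b·(-0.2588) = 0.33936.
Apparent dip = arctan|0.33936| = 18.75° (true dip is 31.6°, so apparent ≤ true as expected).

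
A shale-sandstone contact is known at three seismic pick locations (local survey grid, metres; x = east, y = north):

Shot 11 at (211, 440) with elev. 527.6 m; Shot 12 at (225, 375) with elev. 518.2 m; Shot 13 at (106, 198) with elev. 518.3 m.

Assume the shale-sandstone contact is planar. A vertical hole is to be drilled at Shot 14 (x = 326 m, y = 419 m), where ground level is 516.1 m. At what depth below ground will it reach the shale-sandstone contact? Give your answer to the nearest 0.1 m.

Two edge vectors: Shot 11→Shot 12 = (14, -65, -9.4), Shot 11→Shot 13 = (-105, -242, -9.3).
Normal n = (Shot 11→Shot 12) × (Shot 11→Shot 13) = (-1670.3, 1117.2, -10213).
So ∂z/∂x = −n_x/n_z = −0.16355 and ∂z/∂y = −n_y/n_z = 0.10939.
Intercept c from Shot 11: 527.6 + 34.51 − 48.13 = 513.98.
At (326, 419): z_contact = −53.32 + 45.83 + 513.98 = 506.49 m.
Depth below ground = 516.1 − 506.49 = 9.6 m.

9.6 m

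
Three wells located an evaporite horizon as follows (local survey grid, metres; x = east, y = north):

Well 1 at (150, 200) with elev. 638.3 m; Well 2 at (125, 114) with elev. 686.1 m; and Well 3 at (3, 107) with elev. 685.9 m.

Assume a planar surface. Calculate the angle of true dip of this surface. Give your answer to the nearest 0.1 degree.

Two edge vectors: Well 1→Well 2 = (-25, -86, 47.8), Well 1→Well 3 = (-147, -93, 47.6).
Normal n = (Well 1→Well 2) × (Well 1→Well 3) = (351.8, -5836.6, -10317).
So ∂z/∂x = −n_x/n_z = 0.03410 and ∂z/∂y = −n_y/n_z = −0.56573.
Gradient magnitude |∇z| = √(a² + b²) = √(0.00116 + 0.32005) = 0.56675.
True dip = arctan(0.56675) = 29.5°, dipping toward N (azimuth ≈ 357°).

29.5°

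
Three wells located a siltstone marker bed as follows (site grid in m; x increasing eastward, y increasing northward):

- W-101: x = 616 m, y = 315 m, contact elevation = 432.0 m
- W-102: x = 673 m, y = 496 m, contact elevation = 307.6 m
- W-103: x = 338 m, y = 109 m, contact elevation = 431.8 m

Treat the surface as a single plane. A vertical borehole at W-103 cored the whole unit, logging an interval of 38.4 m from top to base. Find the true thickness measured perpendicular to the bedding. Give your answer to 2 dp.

25.62 m

Two edge vectors: W-101→W-102 = (57, 181, -124.4), W-101→W-103 = (-278, -206, -0.2).
Normal n = (W-101→W-102) × (W-101→W-103) = (-25662.6, 34594.6, 38576).
So ∂z/∂x = −n_x/n_z = 0.66525 and ∂z/∂y = −n_y/n_z = −0.89679.
|∇z| = √(a²+b²) = 1.11660, so dip δ = arctan(1.11660) = 48.15°.
True thickness = vertical thickness × cos δ = 38.4 × cos 48.15° = 25.62 m.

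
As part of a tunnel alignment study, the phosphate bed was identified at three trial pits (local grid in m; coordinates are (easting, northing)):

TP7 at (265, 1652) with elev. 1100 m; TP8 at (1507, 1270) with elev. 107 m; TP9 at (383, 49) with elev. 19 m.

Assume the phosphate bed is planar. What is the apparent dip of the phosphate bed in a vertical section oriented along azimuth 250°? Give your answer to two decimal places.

Two edge vectors: TP7→TP8 = (1242, -382, -993), TP7→TP9 = (118, -1603, -1081).
Normal n = (TP7→TP8) × (TP7→TP9) = (-1178837, 1225428, -1945850).
So ∂z/∂E = −n_x/n_z = −0.60582 and ∂z/∂N = −n_y/n_z = 0.62976.
Unit vector along 250° is (sin 250°, cos 250°) = (-0.9397, -0.3420).
Slope in that direction = a·(-0.9397) + b·(-0.3420) = 0.35389.
Apparent dip = arctan|0.35389| = 19.49° (true dip is 41.1°, so apparent ≤ true as expected).

19.49°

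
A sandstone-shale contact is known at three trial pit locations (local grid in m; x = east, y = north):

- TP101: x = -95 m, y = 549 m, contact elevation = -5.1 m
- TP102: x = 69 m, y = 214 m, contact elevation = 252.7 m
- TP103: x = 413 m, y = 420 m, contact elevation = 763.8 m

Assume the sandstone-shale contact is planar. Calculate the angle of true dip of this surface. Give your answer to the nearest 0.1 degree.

Let the plane be z = a·x + b·y + c.
TP102−TP101: 164a − 335b = 257.8;  TP103−TP101: 508a − 129b = 768.9.
Solving gives a = 1.50530, b = −0.03263.
Gradient magnitude |∇z| = √(a² + b²) = √(2.26592 + 0.00106) = 1.50565.
True dip = arctan(1.50565) = 56.4°, dipping toward W (azimuth ≈ 271°).

56.4°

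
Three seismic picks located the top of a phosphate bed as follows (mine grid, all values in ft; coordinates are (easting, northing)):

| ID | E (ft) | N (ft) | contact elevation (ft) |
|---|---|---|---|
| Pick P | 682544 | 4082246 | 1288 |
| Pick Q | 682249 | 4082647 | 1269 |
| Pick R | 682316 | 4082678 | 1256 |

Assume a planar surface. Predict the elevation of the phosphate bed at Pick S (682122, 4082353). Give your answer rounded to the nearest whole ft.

1327 ft

Two edge vectors: Pick P→Pick Q = (-295, 401, -19), Pick P→Pick R = (-228, 432, -32).
Normal n = (Pick P→Pick Q) × (Pick P→Pick R) = (-4624, -5108, -36012).
So ∂z/∂E = −n_x/n_z = −0.12840164 and ∂z/∂N = −n_y/n_z = −0.14184161.
Intercept c from Pick P: 1288 + 87639.77 + 579032.34 = 667960.11.
At (682122, 4082353): z = −87585.6 − 579047.5 + 667960.11 = 1327.0 ft.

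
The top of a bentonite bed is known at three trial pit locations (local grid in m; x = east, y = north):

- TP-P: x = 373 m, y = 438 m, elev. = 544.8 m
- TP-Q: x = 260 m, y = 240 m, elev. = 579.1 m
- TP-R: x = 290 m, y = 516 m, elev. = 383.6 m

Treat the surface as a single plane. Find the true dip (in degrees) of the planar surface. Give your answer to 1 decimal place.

55.0°

Two edge vectors: TP-P→TP-Q = (-113, -198, 34.3), TP-P→TP-R = (-83, 78, -161.2).
Normal n = (TP-P→TP-Q) × (TP-P→TP-R) = (29242.2, -21062.5, -25248).
So ∂z/∂x = −n_x/n_z = 1.15820 and ∂z/∂y = −n_y/n_z = −0.83422.
Gradient magnitude |∇z| = √(a² + b²) = √(1.34142 + 0.69593) = 1.42736.
True dip = arctan(1.42736) = 55.0°, dipping toward NW (azimuth ≈ 306°).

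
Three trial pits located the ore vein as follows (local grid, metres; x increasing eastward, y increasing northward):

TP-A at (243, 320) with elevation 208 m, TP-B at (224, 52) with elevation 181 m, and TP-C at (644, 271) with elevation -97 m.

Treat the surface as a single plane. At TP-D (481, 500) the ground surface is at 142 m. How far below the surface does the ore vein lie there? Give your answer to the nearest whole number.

83 m

Two edge vectors: TP-A→TP-B = (-19, -268, -27), TP-A→TP-C = (401, -49, -305).
Normal n = (TP-A→TP-B) × (TP-A→TP-C) = (80417, -16622, 108399).
So ∂z/∂x = −n_x/n_z = −0.74186 and ∂z/∂y = −n_y/n_z = 0.15334.
Intercept c from TP-A: 208 + 180.27 − 49.07 = 339.20.
At (481, 500): z_contact = −356.8 + 76.7 + 339.20 = 59.0 m.
Depth below ground = 142 − 59.0 = 83 m.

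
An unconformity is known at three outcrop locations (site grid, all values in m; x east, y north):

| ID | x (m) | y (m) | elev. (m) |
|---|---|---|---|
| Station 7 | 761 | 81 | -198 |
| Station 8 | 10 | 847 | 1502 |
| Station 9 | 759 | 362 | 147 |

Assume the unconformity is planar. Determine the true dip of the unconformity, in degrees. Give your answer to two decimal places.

Let the plane be z = a·x + b·y + c.
Station 8−Station 7: −751a + 766b = 1700;  Station 9−Station 7: −2a + 281b = 345.
Solving gives a = −1.01876, b = 1.22051.
Gradient magnitude |∇z| = √(a² + b²) = √(1.03788 + 1.48964) = 1.58982.
True dip = arctan(1.58982) = 57.83°, dipping toward SE (azimuth ≈ 140°).

57.83°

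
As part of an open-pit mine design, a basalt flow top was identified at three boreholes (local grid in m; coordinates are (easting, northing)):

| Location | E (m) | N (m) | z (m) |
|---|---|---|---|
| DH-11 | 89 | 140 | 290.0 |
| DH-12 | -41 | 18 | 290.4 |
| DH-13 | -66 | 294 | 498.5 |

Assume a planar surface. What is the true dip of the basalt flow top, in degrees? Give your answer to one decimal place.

43.7°

Two edge vectors: DH-11→DH-12 = (-130, -122, 0.4), DH-11→DH-13 = (-155, 154, 208.5).
Normal n = (DH-11→DH-12) × (DH-11→DH-13) = (-25498.6, 27043, -38930).
So ∂z/∂E = −n_x/n_z = −0.65499 and ∂z/∂N = −n_y/n_z = 0.69466.
Gradient magnitude |∇z| = √(a² + b²) = √(0.42901 + 0.48255) = 0.95475.
True dip = arctan(0.95475) = 43.7°, dipping toward SE (azimuth ≈ 137°).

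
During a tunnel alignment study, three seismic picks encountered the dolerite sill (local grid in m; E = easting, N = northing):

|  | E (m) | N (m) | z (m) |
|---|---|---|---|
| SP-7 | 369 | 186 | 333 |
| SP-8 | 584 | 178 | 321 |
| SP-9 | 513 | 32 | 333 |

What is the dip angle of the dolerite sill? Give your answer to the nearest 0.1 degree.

Two edge vectors: SP-7→SP-8 = (215, -8, -12), SP-7→SP-9 = (144, -154, 0).
Normal n = (SP-7→SP-8) × (SP-7→SP-9) = (-1848, -1728, -31958).
So ∂z/∂E = −n_x/n_z = −0.05783 and ∂z/∂N = −n_y/n_z = −0.05407.
Gradient magnitude |∇z| = √(a² + b²) = √(0.00334 + 0.00292) = 0.07917.
True dip = arctan(0.07917) = 4.5°, dipping toward NE (azimuth ≈ 047°).

4.5°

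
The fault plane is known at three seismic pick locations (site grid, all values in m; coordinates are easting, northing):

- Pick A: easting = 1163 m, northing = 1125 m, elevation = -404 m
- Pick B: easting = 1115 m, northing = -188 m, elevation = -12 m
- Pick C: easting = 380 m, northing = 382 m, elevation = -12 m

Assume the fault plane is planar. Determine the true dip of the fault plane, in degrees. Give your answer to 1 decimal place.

20.2°

Two edge vectors: Pick A→Pick B = (-48, -1313, 392), Pick A→Pick C = (-783, -743, 392).
Normal n = (Pick A→Pick B) × (Pick A→Pick C) = (-223440, -288120, -992415).
So ∂z/∂easting = −n_x/n_z = −0.22515 and ∂z/∂northing = −n_y/n_z = −0.29032.
Gradient magnitude |∇z| = √(a² + b²) = √(0.05069 + 0.08429) = 0.36739.
True dip = arctan(0.36739) = 20.2°, dipping toward NE (azimuth ≈ 038°).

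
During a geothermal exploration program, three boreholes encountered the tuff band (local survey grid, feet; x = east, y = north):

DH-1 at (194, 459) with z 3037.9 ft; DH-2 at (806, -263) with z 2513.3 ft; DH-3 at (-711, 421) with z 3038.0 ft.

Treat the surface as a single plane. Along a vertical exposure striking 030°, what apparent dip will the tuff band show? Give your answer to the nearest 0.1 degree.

Let the plane be z = a·x + b·y + c.
DH-2−DH-1: 612a − 722b = −524.6;  DH-3−DH-1: −905a − 38b = 0.1.
Solving gives a = −0.02957, b = 0.70153.
Unit vector along 030° is (sin 30°, cos 30°) = (0.5000, 0.8660).
Slope in that direction = a·(0.5000) + b·(0.8660) = 0.59276.
Apparent dip = arctan|0.59276| = 30.7° (true dip is 35.1°, so apparent ≤ true as expected).

30.7°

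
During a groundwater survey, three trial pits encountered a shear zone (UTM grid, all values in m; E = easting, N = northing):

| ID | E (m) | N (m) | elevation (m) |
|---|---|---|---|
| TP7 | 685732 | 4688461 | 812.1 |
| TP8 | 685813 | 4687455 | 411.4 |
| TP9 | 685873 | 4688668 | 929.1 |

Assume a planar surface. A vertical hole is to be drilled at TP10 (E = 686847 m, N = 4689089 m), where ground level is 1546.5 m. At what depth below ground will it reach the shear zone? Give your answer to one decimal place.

Let the plane be z = a·E + b·N + c.
TP8−TP7: 81a − 1006b = −400.7;  TP9−TP7: 141a + 207b = 117.
Solving gives a = 0.219131471, b = 0.415953926.
Then c = 812.1 − a·685732 − b·4688461 = −2099637.12.
At (686847, 4689089): z_contact = 150509.79 + 1950444.98 − 2099637.12 = 1317.65 m.
Depth below ground = 1546.5 − 1317.65 = 228.8 m.

228.8 m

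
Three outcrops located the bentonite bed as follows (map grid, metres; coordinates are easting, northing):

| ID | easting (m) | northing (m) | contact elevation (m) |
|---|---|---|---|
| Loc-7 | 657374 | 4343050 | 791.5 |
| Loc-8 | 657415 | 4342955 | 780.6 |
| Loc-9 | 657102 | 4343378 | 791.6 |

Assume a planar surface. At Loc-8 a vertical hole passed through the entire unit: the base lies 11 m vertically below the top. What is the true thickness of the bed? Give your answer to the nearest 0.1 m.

Two edge vectors: Loc-7→Loc-8 = (41, -95, -10.9), Loc-7→Loc-9 = (-272, 328, 0.1).
Normal n = (Loc-7→Loc-8) × (Loc-7→Loc-9) = (3565.7, 2960.7, -12392).
So ∂z/∂easting = −n_x/n_z = 0.28774 and ∂z/∂northing = −n_y/n_z = 0.23892.
|∇z| = √(a²+b²) = 0.37400, so dip δ = arctan(0.37400) = 20.51°.
True thickness = vertical thickness × cos δ = 11 × cos 20.51° = 10.3 m.

10.3 m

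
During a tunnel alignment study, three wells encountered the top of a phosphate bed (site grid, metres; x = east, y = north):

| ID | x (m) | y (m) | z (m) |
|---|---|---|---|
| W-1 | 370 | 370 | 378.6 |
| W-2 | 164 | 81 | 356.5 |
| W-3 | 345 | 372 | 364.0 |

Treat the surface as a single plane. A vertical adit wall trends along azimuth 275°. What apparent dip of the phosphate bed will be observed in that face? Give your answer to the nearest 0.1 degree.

Two edge vectors: W-1→W-2 = (-206, -289, -22.1), W-1→W-3 = (-25, 2, -14.6).
Normal n = (W-1→W-2) × (W-1→W-3) = (4263.6, -2455.1, -7637).
So ∂z/∂x = −n_x/n_z = 0.55828 and ∂z/∂y = −n_y/n_z = −0.32147.
Unit vector along 275° is (sin 275°, cos 275°) = (-0.9962, 0.0872).
Slope in that direction = a·(-0.9962) + b·(0.0872) = −0.58418.
Apparent dip = arctan|0.58418| = 30.3° (true dip is 32.8°, so apparent ≤ true as expected).

30.3°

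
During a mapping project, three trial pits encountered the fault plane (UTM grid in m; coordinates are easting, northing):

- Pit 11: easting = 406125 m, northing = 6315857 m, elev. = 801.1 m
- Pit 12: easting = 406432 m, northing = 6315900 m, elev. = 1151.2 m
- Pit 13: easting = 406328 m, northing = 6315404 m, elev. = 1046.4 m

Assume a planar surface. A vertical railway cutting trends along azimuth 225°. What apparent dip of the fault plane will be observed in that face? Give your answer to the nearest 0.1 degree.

Let the plane be z = a·easting + b·northing + c.
Pit 12−Pit 11: 307a + 43b = 350.1;  Pit 13−Pit 11: 203a − 453b = 245.3.
Solving gives a = 1.14441, b = −0.02867.
Unit vector along 225° is (sin 225°, cos 225°) = (-0.7071, -0.7071).
Slope in that direction = a·(-0.7071) + b·(-0.7071) = −0.78895.
Apparent dip = arctan|0.78895| = 38.3° (true dip is 48.9°, so apparent ≤ true as expected).

38.3°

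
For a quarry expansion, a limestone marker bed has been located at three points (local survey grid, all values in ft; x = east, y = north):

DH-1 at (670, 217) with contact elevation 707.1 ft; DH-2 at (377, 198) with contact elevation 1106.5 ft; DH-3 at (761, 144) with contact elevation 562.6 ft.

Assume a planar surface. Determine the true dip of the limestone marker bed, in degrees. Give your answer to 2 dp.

54.54°

Two edge vectors: DH-1→DH-2 = (-293, -19, 399.4), DH-1→DH-3 = (91, -73, -144.5).
Normal n = (DH-1→DH-2) × (DH-1→DH-3) = (31901.7, -5993.1, 23118).
So ∂z/∂x = −n_x/n_z = −1.37995 and ∂z/∂y = −n_y/n_z = 0.25924.
Gradient magnitude |∇z| = √(a² + b²) = √(1.90426 + 0.06721) = 1.40409.
True dip = arctan(1.40409) = 54.54°, dipping toward E (azimuth ≈ 101°).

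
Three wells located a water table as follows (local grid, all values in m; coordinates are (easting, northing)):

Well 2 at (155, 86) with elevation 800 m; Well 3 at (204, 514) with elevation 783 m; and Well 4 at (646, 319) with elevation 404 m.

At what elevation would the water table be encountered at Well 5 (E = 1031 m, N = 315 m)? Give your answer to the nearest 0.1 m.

Let the plane be z = a·E + b·N + c.
Well 3−Well 2: 49a + 428b = −17;  Well 4−Well 2: 491a + 233b = −396.
Solving gives a = −0.832920, b = 0.055638.
Then c = 800 − a·155 − b·86 = 924.32.
At (1031, 315): z = −858.7 + 17.5 + 924.32 = 83.1 m.

83.1 m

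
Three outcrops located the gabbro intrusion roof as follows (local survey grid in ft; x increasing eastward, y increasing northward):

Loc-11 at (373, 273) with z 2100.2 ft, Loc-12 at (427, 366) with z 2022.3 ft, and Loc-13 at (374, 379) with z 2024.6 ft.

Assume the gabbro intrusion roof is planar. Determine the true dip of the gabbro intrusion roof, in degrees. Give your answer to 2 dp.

Let the plane be z = a·x + b·y + c.
Loc-12−Loc-11: 54a + 93b = −77.9;  Loc-13−Loc-11: 1a + 106b = −75.6.
Solving gives a = −0.21783, b = −0.71115.
Gradient magnitude |∇z| = √(a² + b²) = √(0.04745 + 0.50574) = 0.74377.
True dip = arctan(0.74377) = 36.64°, dipping toward NNE (azimuth ≈ 017°).

36.64°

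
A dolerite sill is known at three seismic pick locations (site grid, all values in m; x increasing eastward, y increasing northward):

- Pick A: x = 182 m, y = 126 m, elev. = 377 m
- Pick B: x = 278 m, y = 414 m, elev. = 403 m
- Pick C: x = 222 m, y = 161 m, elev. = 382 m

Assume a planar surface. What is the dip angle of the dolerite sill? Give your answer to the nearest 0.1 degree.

5.4°

Two edge vectors: Pick A→Pick B = (96, 288, 26), Pick A→Pick C = (40, 35, 5).
Normal n = (Pick A→Pick B) × (Pick A→Pick C) = (530, 560, -8160).
So ∂z/∂x = −n_x/n_z = 0.06495 and ∂z/∂y = −n_y/n_z = 0.06863.
Gradient magnitude |∇z| = √(a² + b²) = √(0.00422 + 0.00471) = 0.09449.
True dip = arctan(0.09449) = 5.4°, dipping toward SW (azimuth ≈ 223°).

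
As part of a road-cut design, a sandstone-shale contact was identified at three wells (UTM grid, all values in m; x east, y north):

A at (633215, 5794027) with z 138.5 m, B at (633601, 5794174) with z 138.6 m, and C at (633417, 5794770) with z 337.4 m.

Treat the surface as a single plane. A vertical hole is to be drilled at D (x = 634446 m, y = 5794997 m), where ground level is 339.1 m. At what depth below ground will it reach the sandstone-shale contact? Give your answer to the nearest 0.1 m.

Let the plane be z = a·x + b·y + c.
B−A: 386a + 147b = 0.1;  C−A: 202a + 743b = 198.9.
Solving gives a = −0.113432696, b = 0.298537557.
Then c = 138.5 − a·633215 − b·5794027 = −1657768.88.
At (634446, 5794997): z_contact = −71966.92 + 1730024.25 − 1657768.88 = 288.45 m.
Depth below ground = 339.1 − 288.45 = 50.7 m.

50.7 m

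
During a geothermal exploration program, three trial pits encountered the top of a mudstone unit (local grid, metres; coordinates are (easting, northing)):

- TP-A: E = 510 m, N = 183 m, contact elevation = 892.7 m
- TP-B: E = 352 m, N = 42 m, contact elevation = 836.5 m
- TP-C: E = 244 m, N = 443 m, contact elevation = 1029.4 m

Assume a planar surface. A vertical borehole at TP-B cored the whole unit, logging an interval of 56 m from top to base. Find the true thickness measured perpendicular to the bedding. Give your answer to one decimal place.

50.7 m

Let the plane be z = a·E + b·N + c.
TP-B−TP-A: −158a − 141b = −56.2;  TP-C−TP-A: −266a + 260b = 136.7.
Solving gives a = −0.05933, b = 0.46507.
|∇z| = √(a²+b²) = 0.46884, so dip δ = arctan(0.46884) = 25.12°.
True thickness = vertical thickness × cos δ = 56 × cos 25.12° = 50.7 m.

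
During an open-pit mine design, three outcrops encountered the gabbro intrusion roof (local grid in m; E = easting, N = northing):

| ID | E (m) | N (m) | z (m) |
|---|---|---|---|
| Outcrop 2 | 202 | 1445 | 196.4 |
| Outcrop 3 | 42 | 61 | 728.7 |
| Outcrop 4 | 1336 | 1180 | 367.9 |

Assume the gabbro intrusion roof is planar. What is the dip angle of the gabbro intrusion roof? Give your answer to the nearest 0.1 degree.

Two edge vectors: Outcrop 2→Outcrop 3 = (-160, -1384, 532.3), Outcrop 2→Outcrop 4 = (1134, -265, 171.5).
Normal n = (Outcrop 2→Outcrop 3) × (Outcrop 2→Outcrop 4) = (-96296.5, 631068.2, 1611856).
So ∂z/∂E = −n_x/n_z = 0.05974 and ∂z/∂N = −n_y/n_z = −0.39152.
Gradient magnitude |∇z| = √(a² + b²) = √(0.00357 + 0.15329) = 0.39605.
True dip = arctan(0.39605) = 21.6°, dipping toward N (azimuth ≈ 351°).

21.6°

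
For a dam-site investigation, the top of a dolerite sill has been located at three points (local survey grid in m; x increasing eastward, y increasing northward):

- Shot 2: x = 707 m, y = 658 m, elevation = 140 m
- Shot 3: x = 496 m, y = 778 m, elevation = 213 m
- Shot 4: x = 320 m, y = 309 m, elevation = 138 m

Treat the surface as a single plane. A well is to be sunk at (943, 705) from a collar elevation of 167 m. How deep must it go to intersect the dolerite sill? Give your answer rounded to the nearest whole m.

65 m

Two edge vectors: Shot 2→Shot 3 = (-211, 120, 73), Shot 2→Shot 4 = (-387, -349, -2).
Normal n = (Shot 2→Shot 3) × (Shot 2→Shot 4) = (25237, -28673, 120079).
So ∂z/∂x = −n_x/n_z = −0.21017 and ∂z/∂y = −n_y/n_z = 0.23878.
Intercept c from Shot 2: 140 + 148.59 − 157.12 = 131.47.
At (943, 705): z_contact = −198.2 + 168.3 + 131.47 = 101.6 m.
Depth below ground = 167 − 101.6 = 65 m.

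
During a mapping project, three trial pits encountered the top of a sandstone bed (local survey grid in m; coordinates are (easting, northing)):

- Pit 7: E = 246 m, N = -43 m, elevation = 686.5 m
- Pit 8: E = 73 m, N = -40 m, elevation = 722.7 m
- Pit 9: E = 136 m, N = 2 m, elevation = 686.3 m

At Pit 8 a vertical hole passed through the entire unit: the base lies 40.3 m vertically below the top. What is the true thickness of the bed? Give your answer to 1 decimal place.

34.8 m

Two edge vectors: Pit 7→Pit 8 = (-173, 3, 36.2), Pit 7→Pit 9 = (-110, 45, -0.2).
Normal n = (Pit 7→Pit 8) × (Pit 7→Pit 9) = (-1629.6, -4016.6, -7455).
So ∂z/∂E = −n_x/n_z = −0.21859 and ∂z/∂N = −n_y/n_z = −0.53878.
|∇z| = √(a²+b²) = 0.58143, so dip δ = arctan(0.58143) = 30.18°.
True thickness = vertical thickness × cos δ = 40.3 × cos 30.18° = 34.8 m.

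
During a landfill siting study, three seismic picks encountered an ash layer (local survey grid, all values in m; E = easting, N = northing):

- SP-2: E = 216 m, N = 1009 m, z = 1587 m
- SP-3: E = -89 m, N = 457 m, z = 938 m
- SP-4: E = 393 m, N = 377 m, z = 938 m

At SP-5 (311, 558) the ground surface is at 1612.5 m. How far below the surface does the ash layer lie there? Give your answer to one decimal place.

494.2 m

Two edge vectors: SP-2→SP-3 = (-305, -552, -649), SP-2→SP-4 = (177, -632, -649).
Normal n = (SP-2→SP-3) × (SP-2→SP-4) = (-51920, -312818, 290464).
So ∂z/∂E = −n_x/n_z = 0.178748 and ∂z/∂N = −n_y/n_z = 1.076960.
Intercept c from SP-2: 1587 − 38.61 − 1086.65 = 461.74.
At (311, 558): z_contact = 55.59 + 600.94 + 461.74 = 1118.27 m.
Depth below ground = 1612.5 − 1118.27 = 494.2 m.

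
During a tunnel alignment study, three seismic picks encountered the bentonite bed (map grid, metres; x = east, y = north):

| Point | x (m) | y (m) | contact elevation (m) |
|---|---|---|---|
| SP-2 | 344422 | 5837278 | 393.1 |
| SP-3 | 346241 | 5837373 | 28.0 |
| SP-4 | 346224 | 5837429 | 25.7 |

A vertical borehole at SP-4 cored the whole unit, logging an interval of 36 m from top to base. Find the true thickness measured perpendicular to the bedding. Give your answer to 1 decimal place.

35.2 m

Two edge vectors: SP-2→SP-3 = (1819, 95, -365.1), SP-2→SP-4 = (1802, 151, -367.4).
Normal n = (SP-2→SP-3) × (SP-2→SP-4) = (20227.1, 10390.4, 103479).
So ∂z/∂x = −n_x/n_z = −0.19547 and ∂z/∂y = −n_y/n_z = −0.10041.
|∇z| = √(a²+b²) = 0.21975, so dip δ = arctan(0.21975) = 12.39°.
True thickness = vertical thickness × cos δ = 36 × cos 12.39° = 35.2 m.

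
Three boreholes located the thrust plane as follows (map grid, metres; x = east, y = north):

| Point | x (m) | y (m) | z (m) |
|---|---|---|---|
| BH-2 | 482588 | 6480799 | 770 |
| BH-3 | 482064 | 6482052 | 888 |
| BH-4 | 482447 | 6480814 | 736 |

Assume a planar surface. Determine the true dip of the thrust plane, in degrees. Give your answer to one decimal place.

18.4°

Two edge vectors: BH-2→BH-3 = (-524, 1253, 118), BH-2→BH-4 = (-141, 15, -34).
Normal n = (BH-2→BH-3) × (BH-2→BH-4) = (-44372, -34454, 168813).
So ∂z/∂x = −n_x/n_z = 0.26285 and ∂z/∂y = −n_y/n_z = 0.20410.
Gradient magnitude |∇z| = √(a² + b²) = √(0.06909 + 0.04166) = 0.33278.
True dip = arctan(0.33278) = 18.4°, dipping toward SW (azimuth ≈ 232°).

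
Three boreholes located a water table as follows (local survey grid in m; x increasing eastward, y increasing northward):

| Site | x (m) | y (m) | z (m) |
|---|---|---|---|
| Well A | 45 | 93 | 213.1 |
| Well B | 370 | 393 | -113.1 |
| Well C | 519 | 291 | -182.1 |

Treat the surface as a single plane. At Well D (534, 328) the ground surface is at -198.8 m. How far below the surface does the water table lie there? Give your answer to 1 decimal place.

6.1 m

Two edge vectors: Well A→Well B = (325, 300, -326.2), Well A→Well C = (474, 198, -395.2).
Normal n = (Well A→Well B) × (Well A→Well C) = (-53972.4, -26178.8, -77850).
So ∂z/∂x = −n_x/n_z = −0.69329 and ∂z/∂y = −n_y/n_z = −0.33627.
Intercept c from Well A: 213.1 + 31.20 + 31.27 = 275.57.
At (534, 328): z_contact = −370.22 − 110.30 + 275.57 = -204.94 m.
Depth below ground = -198.8 − (-204.94) = 6.1 m.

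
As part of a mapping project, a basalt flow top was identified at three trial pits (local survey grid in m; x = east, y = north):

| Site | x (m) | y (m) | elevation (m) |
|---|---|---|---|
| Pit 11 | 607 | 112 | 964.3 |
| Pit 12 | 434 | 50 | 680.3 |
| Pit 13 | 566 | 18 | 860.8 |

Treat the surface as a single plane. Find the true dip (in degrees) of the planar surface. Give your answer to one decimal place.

57.1°

Let the plane be z = a·x + b·y + c.
Pit 12−Pit 11: −173a − 62b = −284;  Pit 13−Pit 11: −41a − 94b = −103.5.
Solving gives a = 1.47806, b = 0.45638.
Gradient magnitude |∇z| = √(a² + b²) = √(2.18466 + 0.20828) = 1.54691.
True dip = arctan(1.54691) = 57.1°, dipping toward WSW (azimuth ≈ 253°).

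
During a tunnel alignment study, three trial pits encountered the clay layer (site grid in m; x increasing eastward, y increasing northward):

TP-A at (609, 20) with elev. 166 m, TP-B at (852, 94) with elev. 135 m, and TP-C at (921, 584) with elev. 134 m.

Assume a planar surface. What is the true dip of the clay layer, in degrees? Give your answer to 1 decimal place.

Let the plane be z = a·x + b·y + c.
TP-B−TP-A: 243a + 74b = −31;  TP-C−TP-A: 312a + 564b = −32.
Solving gives a = −0.13264, b = 0.01664.
Gradient magnitude |∇z| = √(a² + b²) = √(0.01759 + 0.00028) = 0.13368.
True dip = arctan(0.13368) = 7.6°, dipping toward E (azimuth ≈ 097°).

7.6°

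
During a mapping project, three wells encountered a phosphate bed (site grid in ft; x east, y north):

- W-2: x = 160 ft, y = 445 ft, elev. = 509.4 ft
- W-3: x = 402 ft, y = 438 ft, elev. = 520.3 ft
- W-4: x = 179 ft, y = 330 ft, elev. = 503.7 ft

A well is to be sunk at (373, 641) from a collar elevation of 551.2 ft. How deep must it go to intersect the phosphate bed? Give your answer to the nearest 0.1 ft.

Two edge vectors: W-2→W-3 = (242, -7, 10.9), W-2→W-4 = (19, -115, -5.7).
Normal n = (W-2→W-3) × (W-2→W-4) = (1293.4, 1586.5, -27697).
So ∂z/∂x = −n_x/n_z = 0.04670 and ∂z/∂y = −n_y/n_z = 0.05728.
Intercept c from W-2: 509.4 − 7.47 − 25.49 = 476.44.
At (373, 641): z_contact = 17.42 + 36.72 + 476.44 = 530.57 ft.
Depth below ground = 551.2 − 530.57 = 20.6 ft.

20.6 ft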